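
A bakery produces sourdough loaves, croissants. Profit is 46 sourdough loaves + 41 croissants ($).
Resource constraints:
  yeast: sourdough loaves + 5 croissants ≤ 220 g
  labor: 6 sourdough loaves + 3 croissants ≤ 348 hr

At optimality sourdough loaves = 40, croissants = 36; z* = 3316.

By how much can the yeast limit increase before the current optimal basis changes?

360

Binding constraints: yeast, labor. The basis is B = [[1,5],[6,3]] with det -27.
Per unit increase in yeast, x* moves by d = (-0.1111, 0.2222).
The basis stays optimal until sourdough loaves reaches 0; allowable increase = 360 g.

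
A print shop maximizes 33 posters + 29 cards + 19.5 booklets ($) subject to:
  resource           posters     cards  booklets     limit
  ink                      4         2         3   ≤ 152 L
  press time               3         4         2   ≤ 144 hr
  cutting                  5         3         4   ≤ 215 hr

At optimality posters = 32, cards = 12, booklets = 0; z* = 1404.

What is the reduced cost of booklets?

-4

At the optimum: ink uses 152 of 152 (binding); press time uses 144 of 144 (binding); cutting uses 196 of 215 (slack = 19).
Since cutting is not tight, its dual is 0.
Dual feasibility on the basic columns requires 4·y_ink + 3·y_press time = 33, 2·y_ink + 4·y_press time = 29.
This yields shadow prices y_ink = 4.5, y_press time = 5.
Reduced cost of booklets: c₃ − yᵀa₃ = 19.5 − (4.5·3 + 5·2) = 19.5 − 23.5 = -4.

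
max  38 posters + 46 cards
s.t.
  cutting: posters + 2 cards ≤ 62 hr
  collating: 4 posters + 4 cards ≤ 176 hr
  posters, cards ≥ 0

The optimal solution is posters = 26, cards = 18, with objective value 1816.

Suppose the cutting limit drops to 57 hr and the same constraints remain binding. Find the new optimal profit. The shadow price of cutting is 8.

Δb = -5, so new z* = 1816 + (8)·(-5) = 1816 − 40 = 1776.

1776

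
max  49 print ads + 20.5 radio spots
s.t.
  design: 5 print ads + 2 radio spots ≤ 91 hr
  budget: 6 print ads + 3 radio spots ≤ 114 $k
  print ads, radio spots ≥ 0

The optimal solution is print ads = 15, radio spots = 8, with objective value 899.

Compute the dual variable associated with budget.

1.5

Both design and budget are binding at x*.
The binding rows give the dual system: 5·y_design + 6·y_budget = 49 and 2·y_design + 3·y_budget = 20.5.
→ y_design = 8 and y_budget = 1.5.
Shadow price of budget = 1.5.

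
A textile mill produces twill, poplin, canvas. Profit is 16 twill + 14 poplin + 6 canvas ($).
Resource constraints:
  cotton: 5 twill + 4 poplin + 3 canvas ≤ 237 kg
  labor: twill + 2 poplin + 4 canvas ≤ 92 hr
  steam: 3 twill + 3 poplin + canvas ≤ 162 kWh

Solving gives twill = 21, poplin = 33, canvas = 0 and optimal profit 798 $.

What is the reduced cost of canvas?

-2

At the optimum: cotton uses 237 of 237 (binding); labor uses 87 of 92 (slack = 5); steam uses 162 of 162 (binding).
By complementary slackness, y = 0 for the non-binding constraint.
From A_Bᵀ y = c: 5·y_cotton + 3·y_steam = 16; 4·y_cotton + 3·y_steam = 14.
This yields shadow prices y_cotton = 2, y_steam = 2.
Reduced cost of canvas: c₃ − yᵀa₃ = 6 − (2·3 + 2·1) = 6 − 8 = -2.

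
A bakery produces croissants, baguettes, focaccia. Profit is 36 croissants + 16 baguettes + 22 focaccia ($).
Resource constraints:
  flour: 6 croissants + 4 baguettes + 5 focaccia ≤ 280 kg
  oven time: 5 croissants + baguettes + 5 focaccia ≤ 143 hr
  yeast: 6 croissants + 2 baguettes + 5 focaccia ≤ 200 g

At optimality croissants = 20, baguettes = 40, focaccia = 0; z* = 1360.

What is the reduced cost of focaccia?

-8

Check each constraint at x*: flour 280/280 (tight); oven time 140/143 (slack 3); yeast 200/200 (tight).
By complementary slackness, y = 0 for the non-binding constraint.
The binding rows give the dual system: 6·y_flour + 6·y_yeast = 36 and 4·y_flour + 2·y_yeast = 16.
Solving: y_flour = 2, y_yeast = 4.
Reduced cost of focaccia: c₃ − yᵀa₃ = 22 − (2·5 + 4·5) = 22 − 30 = -8.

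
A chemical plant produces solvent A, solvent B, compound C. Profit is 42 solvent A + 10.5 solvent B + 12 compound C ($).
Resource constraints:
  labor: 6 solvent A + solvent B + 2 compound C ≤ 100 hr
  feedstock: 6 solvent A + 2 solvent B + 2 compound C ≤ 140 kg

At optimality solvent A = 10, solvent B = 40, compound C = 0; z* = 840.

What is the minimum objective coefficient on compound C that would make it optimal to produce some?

At the optimum: labor uses 100 of 100 (binding); feedstock uses 140 of 140 (binding).
Dual feasibility on the basic columns requires 6·y_labor + 6·y_feedstock = 42, 1·y_labor + 2·y_feedstock = 10.5.
This yields shadow prices y_labor = 3.5, y_feedstock = 3.5.
compound C enters the basis when its profit ≥ yᵀa₃ = 3.5·2 + 3.5·2 = 14.

14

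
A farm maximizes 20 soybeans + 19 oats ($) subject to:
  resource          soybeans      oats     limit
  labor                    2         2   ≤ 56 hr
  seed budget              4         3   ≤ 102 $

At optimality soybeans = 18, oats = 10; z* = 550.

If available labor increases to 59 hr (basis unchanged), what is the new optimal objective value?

At the optimum: labor uses 56 of 56 (binding); seed budget uses 102 of 102 (binding).
From A_Bᵀ y = c: 2·y_labor + 4·y_seed budget = 20; 2·y_labor + 3·y_seed budget = 19.
Solving: y_labor = 8, y_seed budget = 1.
Δz = y_labor·Δb = 8 × (3) = 24, so new z* = 550 + 24 = 574.

574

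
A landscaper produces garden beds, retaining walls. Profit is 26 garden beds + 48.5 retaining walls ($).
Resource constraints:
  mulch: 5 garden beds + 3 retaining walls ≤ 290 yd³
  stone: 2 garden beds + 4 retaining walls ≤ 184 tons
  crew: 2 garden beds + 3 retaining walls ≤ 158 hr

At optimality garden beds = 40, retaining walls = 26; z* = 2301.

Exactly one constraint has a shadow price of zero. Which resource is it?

mulch

mulch: 278/290 (slack 12)
stone: 184/184 (binding)
crew: 158/158 (binding)
By complementary slackness, a constraint with positive slack has shadow price 0 → mulch.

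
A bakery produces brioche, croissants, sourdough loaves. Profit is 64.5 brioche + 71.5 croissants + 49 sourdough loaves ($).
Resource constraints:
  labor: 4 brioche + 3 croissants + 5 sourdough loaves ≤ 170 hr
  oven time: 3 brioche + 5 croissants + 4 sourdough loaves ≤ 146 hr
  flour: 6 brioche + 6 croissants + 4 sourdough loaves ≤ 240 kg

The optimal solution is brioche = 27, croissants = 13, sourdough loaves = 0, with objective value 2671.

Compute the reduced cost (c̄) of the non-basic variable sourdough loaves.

At the optimum: labor uses 147 of 170 (slack = 23); oven time uses 146 of 146 (binding); flour uses 240 of 240 (binding).
By complementary slackness, y = 0 for the non-binding constraint.
Dual feasibility on the basic columns requires 3·y_oven time + 6·y_flour = 64.5, 5·y_oven time + 6·y_flour = 71.5.
Solving: y_oven time = 3.5, y_flour = 9.
Reduced cost of sourdough loaves: c₃ − yᵀa₃ = 49 − (3.5·4 + 9·4) = 49 − 50 = -1.

-1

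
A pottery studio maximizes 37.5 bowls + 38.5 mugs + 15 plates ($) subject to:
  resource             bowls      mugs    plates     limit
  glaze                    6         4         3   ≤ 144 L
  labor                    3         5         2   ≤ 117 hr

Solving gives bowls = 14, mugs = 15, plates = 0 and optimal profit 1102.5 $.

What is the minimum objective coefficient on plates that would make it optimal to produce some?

Check each constraint at x*: glaze 144/144 (tight); labor 117/117 (tight).
From A_Bᵀ y = c: 6·y_glaze + 3·y_labor = 37.5; 4·y_glaze + 5·y_labor = 38.5.
Solving: y_glaze = 4, y_labor = 4.5.
plates enters the basis when its profit ≥ yᵀa₃ = 4·3 + 4.5·2 = 21.

21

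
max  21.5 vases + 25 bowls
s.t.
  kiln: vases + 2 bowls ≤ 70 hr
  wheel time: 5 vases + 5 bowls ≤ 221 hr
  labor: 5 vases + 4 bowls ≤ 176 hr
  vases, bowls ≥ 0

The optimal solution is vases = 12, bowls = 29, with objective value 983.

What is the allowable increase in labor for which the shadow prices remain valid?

Binding constraints: kiln, labor. The basis is B = [[1,2],[5,4]] with det -6.
Per unit increase in labor, x* moves by d = (0.3333, -0.1667).
The basis stays optimal until wheel time becomes binding; allowable increase = 19.2 hr.

19.2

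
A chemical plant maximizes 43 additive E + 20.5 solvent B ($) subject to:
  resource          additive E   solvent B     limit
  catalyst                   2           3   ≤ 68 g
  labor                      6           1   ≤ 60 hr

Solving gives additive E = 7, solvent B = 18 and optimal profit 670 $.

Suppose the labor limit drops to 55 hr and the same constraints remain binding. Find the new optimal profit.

642.5

Both catalyst and labor are binding at x*.
Dual feasibility on the basic columns requires 2·y_catalyst + 6·y_labor = 43, 3·y_catalyst + 1·y_labor = 20.5.
Solving: y_catalyst = 5, y_labor = 5.5.
Δz = y_labor·Δb = 5.5 × (-5) = -27.5, so new z* = 670 − 27.5 = 642.5.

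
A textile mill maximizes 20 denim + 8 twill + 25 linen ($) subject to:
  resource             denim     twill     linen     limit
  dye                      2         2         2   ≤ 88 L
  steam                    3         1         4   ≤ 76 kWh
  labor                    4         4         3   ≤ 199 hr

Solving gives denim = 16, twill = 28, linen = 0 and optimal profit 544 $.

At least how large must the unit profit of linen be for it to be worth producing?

Binding: dye and steam. Non-binding: labor (23 unused).
Since labor is not tight, its dual is 0.
From A_Bᵀ y = c: 2·y_dye + 3·y_steam = 20; 2·y_dye + 1·y_steam = 8.
This yields shadow prices y_dye = 1, y_steam = 6.
linen enters the basis when its profit ≥ yᵀa₃ = 1·2 + 6·4 = 26.

26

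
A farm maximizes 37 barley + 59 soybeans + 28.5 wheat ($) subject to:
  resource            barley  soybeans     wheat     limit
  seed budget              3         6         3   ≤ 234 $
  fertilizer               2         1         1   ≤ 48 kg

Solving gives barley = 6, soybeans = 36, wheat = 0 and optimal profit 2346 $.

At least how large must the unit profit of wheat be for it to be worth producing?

32

Both seed budget and fertilizer are binding at x*.
From A_Bᵀ y = c: 3·y_seed budget + 2·y_fertilizer = 37; 6·y_seed budget + 1·y_fertilizer = 59.
→ y_seed budget = 9 and y_fertilizer = 5.
wheat enters the basis when its profit ≥ yᵀa₃ = 9·3 + 5·1 = 32.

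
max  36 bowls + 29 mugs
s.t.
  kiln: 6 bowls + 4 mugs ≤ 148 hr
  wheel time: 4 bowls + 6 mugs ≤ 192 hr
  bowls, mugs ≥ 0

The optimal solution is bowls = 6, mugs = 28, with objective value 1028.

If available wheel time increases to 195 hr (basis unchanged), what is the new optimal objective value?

Both kiln and wheel time are binding at x*.
The binding rows give the dual system: 6·y_kiln + 4·y_wheel time = 36 and 4·y_kiln + 6·y_wheel time = 29.
This yields shadow prices y_kiln = 5, y_wheel time = 1.5.
Δz = y_wheel time·Δb = 1.5 × (3) = 4.5, so new z* = 1028 + 4.5 = 1032.5.

1032.5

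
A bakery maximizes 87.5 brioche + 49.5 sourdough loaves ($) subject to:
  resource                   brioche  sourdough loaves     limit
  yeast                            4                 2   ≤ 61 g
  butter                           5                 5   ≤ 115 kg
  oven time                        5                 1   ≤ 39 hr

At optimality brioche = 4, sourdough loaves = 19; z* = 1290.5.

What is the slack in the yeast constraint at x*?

yeast used = 4·4 + 2·19 = 54; slack = 61 − 54 = 7.

7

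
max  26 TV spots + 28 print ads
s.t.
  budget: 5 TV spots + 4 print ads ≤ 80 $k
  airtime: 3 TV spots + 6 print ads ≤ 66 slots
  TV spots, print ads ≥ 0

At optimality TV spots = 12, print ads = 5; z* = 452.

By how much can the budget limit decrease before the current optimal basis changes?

36

Binding constraints: budget, airtime. The basis is B = [[5,4],[3,6]] with det 18.
Per unit decrease in budget, x* moves by d = (-0.3333, 0.1667).
The basis stays optimal until TV spots reaches 0; allowable decrease = 36 $k.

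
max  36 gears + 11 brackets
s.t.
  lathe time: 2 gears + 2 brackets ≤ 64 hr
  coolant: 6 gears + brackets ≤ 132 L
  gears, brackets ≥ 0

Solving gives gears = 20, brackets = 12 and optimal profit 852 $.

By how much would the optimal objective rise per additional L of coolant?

Check each constraint at x*: lathe time 64/64 (tight); coolant 132/132 (tight).
The binding rows give the dual system: 2·y_lathe time + 6·y_coolant = 36 and 2·y_lathe time + 1·y_coolant = 11.
→ y_lathe time = 3 and y_coolant = 5.
Shadow price of coolant = 5.

5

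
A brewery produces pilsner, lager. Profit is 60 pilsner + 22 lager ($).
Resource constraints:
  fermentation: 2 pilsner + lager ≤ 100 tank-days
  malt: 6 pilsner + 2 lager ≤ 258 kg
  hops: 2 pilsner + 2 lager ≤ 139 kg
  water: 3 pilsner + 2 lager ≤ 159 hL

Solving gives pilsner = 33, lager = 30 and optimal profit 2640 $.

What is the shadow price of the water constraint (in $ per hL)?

Binding: malt and water. Non-binding: fermentation (4 unused), hops (13 unused).
Since fermentation, hops are not tight, their duals are 0.
The binding rows give the dual system: 6·y_malt + 3·y_water = 60 and 2·y_malt + 2·y_water = 22.
→ y_malt = 9 and y_water = 2.
Shadow price of water = 2.

2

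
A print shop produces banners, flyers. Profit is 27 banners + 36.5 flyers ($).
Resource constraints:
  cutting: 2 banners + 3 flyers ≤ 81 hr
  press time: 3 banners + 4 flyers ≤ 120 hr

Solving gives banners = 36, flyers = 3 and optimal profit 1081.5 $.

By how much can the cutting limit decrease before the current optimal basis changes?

1

Binding constraints: cutting, press time. The basis is B = [[2,3],[3,4]] with det -1.
Per unit decrease in cutting, x* moves by d = (4, -3).
The basis stays optimal until flyers reaches 0; allowable decrease = 1 hr.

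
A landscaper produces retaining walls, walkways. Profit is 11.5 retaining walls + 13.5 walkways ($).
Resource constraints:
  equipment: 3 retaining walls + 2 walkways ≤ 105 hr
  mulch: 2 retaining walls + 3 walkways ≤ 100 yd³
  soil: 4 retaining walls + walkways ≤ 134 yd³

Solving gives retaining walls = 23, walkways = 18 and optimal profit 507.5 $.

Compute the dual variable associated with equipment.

Check each constraint at x*: equipment 105/105 (tight); mulch 100/100 (tight); soil 110/134 (slack 24).
By complementary slackness, y = 0 for the non-binding constraint.
From A_Bᵀ y = c: 3·y_equipment + 2·y_mulch = 11.5; 2·y_equipment + 3·y_mulch = 13.5.
→ y_equipment = 1.5 and y_mulch = 3.5.
Shadow price of equipment = 1.5.

1.5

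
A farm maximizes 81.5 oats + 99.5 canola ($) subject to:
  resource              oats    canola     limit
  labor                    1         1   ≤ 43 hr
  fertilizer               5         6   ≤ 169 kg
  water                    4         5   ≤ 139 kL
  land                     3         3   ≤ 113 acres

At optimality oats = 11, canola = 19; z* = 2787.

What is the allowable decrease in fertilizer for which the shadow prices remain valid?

2.2

Binding constraints: fertilizer, water. The basis is B = [[5,6],[4,5]] with det 1.
Per unit decrease in fertilizer, x* moves by d = (-5, 4).
The basis stays optimal until oats reaches 0; allowable decrease = 2.2 kg.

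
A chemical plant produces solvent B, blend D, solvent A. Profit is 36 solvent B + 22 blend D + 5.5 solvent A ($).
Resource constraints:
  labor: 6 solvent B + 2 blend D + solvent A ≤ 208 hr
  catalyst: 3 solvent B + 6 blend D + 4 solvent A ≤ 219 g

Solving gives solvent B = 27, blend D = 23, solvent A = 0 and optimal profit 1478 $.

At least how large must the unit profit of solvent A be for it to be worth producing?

13

At the optimum: labor uses 208 of 208 (binding); catalyst uses 219 of 219 (binding).
From A_Bᵀ y = c: 6·y_labor + 3·y_catalyst = 36; 2·y_labor + 6·y_catalyst = 22.
→ y_labor = 5 and y_catalyst = 2.
solvent A enters the basis when its profit ≥ yᵀa₃ = 5·1 + 2·4 = 13.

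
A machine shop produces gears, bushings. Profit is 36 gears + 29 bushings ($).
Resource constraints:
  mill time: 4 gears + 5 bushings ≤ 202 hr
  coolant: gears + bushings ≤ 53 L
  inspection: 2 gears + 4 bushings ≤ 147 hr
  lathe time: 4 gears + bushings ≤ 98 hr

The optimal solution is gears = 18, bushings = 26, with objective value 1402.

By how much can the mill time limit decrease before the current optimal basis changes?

104

Binding constraints: mill time, lathe time. The basis is B = [[4,5],[4,1]] with det -16.
Per unit decrease in mill time, x* moves by d = (0.0625, -0.25).
The basis stays optimal until bushings reaches 0; allowable decrease = 104 hr.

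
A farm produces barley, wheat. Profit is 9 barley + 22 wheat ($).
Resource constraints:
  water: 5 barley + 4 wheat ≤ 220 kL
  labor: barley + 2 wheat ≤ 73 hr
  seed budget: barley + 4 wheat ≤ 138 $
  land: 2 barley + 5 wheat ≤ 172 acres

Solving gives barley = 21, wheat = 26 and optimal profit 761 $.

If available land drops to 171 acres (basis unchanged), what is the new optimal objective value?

757

At the optimum: water uses 209 of 220 (slack = 11); labor uses 73 of 73 (binding); seed budget uses 125 of 138 (slack = 13); land uses 172 of 172 (binding).
By complementary slackness, y = 0 for the non-binding constraints.
The binding rows give the dual system: 1·y_labor + 2·y_land = 9 and 2·y_labor + 5·y_land = 22.
This yields shadow prices y_labor = 1, y_land = 4.
Δz = y_land·Δb = 4 × (-1) = -4, so new z* = 761 − 4 = 757.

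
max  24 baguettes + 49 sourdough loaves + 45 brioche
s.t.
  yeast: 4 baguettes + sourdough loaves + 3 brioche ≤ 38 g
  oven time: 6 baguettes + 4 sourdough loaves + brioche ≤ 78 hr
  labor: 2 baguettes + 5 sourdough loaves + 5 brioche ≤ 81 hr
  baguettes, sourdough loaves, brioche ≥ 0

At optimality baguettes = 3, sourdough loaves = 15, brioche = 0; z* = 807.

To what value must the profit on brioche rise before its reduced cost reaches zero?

46

At the optimum: yeast uses 27 of 38 (slack = 11); oven time uses 78 of 78 (binding); labor uses 81 of 81 (binding).
Slack constraints have shadow price 0 (complementary slackness).
The binding rows give the dual system: 6·y_oven time + 2·y_labor = 24 and 4·y_oven time + 5·y_labor = 49.
This yields shadow prices y_oven time = 1, y_labor = 9.
brioche enters the basis when its profit ≥ yᵀa₃ = 1·1 + 9·5 = 46.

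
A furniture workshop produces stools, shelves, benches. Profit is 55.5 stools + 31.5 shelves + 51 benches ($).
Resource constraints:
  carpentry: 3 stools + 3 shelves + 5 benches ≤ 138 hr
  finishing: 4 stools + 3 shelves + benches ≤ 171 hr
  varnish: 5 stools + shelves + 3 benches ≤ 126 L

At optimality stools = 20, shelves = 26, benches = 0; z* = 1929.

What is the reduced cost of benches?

-9.5

Binding: carpentry and varnish. Non-binding: finishing (13 unused).
Since finishing is not tight, its dual is 0.
Dual feasibility on the basic columns requires 3·y_carpentry + 5·y_varnish = 55.5, 3·y_carpentry + 1·y_varnish = 31.5.
This yields shadow prices y_carpentry = 8.5, y_varnish = 6.
Reduced cost of benches: c₃ − yᵀa₃ = 51 − (8.5·5 + 6·3) = 51 − 60.5 = -9.5.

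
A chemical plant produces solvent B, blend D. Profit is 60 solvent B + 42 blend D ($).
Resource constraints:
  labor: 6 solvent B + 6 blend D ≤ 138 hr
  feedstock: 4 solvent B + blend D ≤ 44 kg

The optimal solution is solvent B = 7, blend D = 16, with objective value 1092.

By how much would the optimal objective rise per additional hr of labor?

6

At the optimum: labor uses 138 of 138 (binding); feedstock uses 44 of 44 (binding).
Dual feasibility on the basic columns requires 6·y_labor + 4·y_feedstock = 60, 6·y_labor + 1·y_feedstock = 42.
→ y_labor = 6 and y_feedstock = 6.
Shadow price of labor = 6.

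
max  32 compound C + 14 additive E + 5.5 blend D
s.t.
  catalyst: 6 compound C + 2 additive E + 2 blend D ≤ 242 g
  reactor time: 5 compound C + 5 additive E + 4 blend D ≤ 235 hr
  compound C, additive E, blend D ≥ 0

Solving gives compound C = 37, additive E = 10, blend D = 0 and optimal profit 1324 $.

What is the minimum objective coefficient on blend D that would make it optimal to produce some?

Both catalyst and reactor time are binding at x*.
Dual feasibility on the basic columns requires 6·y_catalyst + 5·y_reactor time = 32, 2·y_catalyst + 5·y_reactor time = 14.
This yields shadow prices y_catalyst = 4.5, y_reactor time = 1.
blend D enters the basis when its profit ≥ yᵀa₃ = 4.5·2 + 1·4 = 13.

13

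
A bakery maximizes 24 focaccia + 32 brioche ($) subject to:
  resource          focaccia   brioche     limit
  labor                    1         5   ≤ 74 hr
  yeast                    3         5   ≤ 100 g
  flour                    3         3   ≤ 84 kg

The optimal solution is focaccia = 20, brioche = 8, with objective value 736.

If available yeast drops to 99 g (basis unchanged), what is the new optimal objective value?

Binding: yeast and flour. Non-binding: labor (14 unused).
By complementary slackness, y = 0 for the non-binding constraint.
From A_Bᵀ y = c: 3·y_yeast + 3·y_flour = 24; 5·y_yeast + 3·y_flour = 32.
Solving: y_yeast = 4, y_flour = 4.
Δz = y_yeast·Δb = 4 × (-1) = -4, so new z* = 736 − 4 = 732.

732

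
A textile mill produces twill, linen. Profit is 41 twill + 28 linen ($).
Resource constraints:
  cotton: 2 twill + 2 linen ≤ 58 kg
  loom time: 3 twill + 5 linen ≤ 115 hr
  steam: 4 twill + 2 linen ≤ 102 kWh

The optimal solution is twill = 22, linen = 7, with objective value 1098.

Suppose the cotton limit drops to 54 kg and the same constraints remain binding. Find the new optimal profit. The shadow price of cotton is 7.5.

Δb = -4, so new z* = 1098 + (7.5)·(-4) = 1098 − 30 = 1068.

1068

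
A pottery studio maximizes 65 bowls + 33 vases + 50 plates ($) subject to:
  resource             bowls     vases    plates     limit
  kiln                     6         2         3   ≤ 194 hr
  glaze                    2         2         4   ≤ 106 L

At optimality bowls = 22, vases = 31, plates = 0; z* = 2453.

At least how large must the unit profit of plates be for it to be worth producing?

Both kiln and glaze are binding at x*.
The binding rows give the dual system: 6·y_kiln + 2·y_glaze = 65 and 2·y_kiln + 2·y_glaze = 33.
This yields shadow prices y_kiln = 8, y_glaze = 8.5.
plates enters the basis when its profit ≥ yᵀa₃ = 8·3 + 8.5·4 = 58.

58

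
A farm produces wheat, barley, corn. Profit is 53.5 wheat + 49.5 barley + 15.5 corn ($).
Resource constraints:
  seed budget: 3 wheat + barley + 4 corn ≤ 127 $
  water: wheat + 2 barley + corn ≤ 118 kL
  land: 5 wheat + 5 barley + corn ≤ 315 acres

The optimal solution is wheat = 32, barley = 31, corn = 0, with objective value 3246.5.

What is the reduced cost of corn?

-2

At the optimum: seed budget uses 127 of 127 (binding); water uses 94 of 118 (slack = 24); land uses 315 of 315 (binding).
By complementary slackness, y = 0 for the non-binding constraint.
The binding rows give the dual system: 3·y_seed budget + 5·y_land = 53.5 and 1·y_seed budget + 5·y_land = 49.5.
→ y_seed budget = 2 and y_land = 9.5.
Reduced cost of corn: c₃ − yᵀa₃ = 15.5 − (2·4 + 9.5·1) = 15.5 − 17.5 = -2.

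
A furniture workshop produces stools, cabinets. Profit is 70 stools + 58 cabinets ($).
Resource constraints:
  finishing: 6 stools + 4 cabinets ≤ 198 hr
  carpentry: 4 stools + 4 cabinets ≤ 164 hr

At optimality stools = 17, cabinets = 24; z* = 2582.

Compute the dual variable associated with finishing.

At the optimum: finishing uses 198 of 198 (binding); carpentry uses 164 of 164 (binding).
The binding rows give the dual system: 6·y_finishing + 4·y_carpentry = 70 and 4·y_finishing + 4·y_carpentry = 58.
This yields shadow prices y_finishing = 6, y_carpentry = 8.5.
Shadow price of finishing = 6.

6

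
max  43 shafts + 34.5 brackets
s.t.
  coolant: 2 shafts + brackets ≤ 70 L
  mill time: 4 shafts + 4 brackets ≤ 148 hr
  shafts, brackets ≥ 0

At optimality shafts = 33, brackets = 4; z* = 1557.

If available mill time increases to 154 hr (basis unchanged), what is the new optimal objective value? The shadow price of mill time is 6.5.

1596

Δb = 6, so new z* = 1557 + (6.5)·(6) = 1557 + 39 = 1596.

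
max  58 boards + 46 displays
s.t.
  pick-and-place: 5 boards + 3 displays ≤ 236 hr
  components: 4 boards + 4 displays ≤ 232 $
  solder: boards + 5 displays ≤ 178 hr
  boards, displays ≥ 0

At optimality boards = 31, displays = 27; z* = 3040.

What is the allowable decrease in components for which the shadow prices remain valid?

43.2

Binding constraints: pick-and-place, components. The basis is B = [[5,3],[4,4]] with det 8.
Per unit decrease in components, x* moves by d = (0.375, -0.625).
The basis stays optimal until displays reaches 0; allowable decrease = 43.2 $.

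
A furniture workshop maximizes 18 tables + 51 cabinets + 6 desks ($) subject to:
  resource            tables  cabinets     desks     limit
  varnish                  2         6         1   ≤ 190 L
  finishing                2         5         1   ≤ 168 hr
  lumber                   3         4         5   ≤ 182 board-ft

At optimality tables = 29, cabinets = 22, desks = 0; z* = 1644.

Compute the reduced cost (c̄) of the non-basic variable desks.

Check each constraint at x*: varnish 190/190 (tight); finishing 168/168 (tight); lumber 175/182 (slack 7).
By complementary slackness, y = 0 for the non-binding constraint.
From A_Bᵀ y = c: 2·y_varnish + 2·y_finishing = 18; 6·y_varnish + 5·y_finishing = 51.
This yields shadow prices y_varnish = 6, y_finishing = 3.
Reduced cost of desks: c₃ − yᵀa₃ = 6 − (6·1 + 3·1) = 6 − 9 = -3.

-3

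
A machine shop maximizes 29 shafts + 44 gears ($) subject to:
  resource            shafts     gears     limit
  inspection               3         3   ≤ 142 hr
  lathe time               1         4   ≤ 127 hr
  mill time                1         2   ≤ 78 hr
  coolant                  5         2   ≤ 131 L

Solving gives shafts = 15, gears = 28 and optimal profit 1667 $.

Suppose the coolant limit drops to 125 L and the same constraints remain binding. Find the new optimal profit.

Check each constraint at x*: inspection 129/142 (slack 13); lathe time 127/127 (tight); mill time 71/78 (slack 7); coolant 131/131 (tight).
By complementary slackness, y = 0 for the non-binding constraints.
The binding rows give the dual system: 1·y_lathe time + 5·y_coolant = 29 and 4·y_lathe time + 2·y_coolant = 44.
Solving: y_lathe time = 9, y_coolant = 4.
Δz = y_coolant·Δb = 4 × (-6) = -24, so new z* = 1667 − 24 = 1643.

1643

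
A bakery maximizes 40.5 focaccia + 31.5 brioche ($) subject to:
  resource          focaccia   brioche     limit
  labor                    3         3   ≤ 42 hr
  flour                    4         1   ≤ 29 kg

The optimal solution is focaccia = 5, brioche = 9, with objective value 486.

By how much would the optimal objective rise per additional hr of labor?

9.5

Check each constraint at x*: labor 42/42 (tight); flour 29/29 (tight).
Dual feasibility on the basic columns requires 3·y_labor + 4·y_flour = 40.5, 3·y_labor + 1·y_flour = 31.5.
→ y_labor = 9.5 and y_flour = 3.
Shadow price of labor = 9.5.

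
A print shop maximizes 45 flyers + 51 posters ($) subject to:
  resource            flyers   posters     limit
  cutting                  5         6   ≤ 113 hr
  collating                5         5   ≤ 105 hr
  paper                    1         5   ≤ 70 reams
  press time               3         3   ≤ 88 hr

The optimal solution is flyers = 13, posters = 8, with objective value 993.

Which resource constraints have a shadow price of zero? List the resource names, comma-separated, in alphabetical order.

cutting: 113/113 (binding)
collating: 105/105 (binding)
paper: 53/70 (slack 17)
press time: 63/88 (slack 25)
By complementary slackness, a constraint with positive slack has shadow price 0 → paper, press time.

paper, press time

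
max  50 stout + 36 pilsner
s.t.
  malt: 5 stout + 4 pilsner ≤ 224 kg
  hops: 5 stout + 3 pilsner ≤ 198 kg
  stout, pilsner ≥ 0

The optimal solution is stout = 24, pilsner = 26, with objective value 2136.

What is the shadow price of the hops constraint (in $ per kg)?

4

Check each constraint at x*: malt 224/224 (tight); hops 198/198 (tight).
The binding rows give the dual system: 5·y_malt + 5·y_hops = 50 and 4·y_malt + 3·y_hops = 36.
This yields shadow prices y_malt = 6, y_hops = 4.
Shadow price of hops = 4.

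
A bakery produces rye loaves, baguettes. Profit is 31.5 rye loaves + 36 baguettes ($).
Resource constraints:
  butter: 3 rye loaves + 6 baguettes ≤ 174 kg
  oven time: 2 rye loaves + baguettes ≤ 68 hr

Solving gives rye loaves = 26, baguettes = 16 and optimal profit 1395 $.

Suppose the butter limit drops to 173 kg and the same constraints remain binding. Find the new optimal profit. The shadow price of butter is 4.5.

Δb = -1, so new z* = 1395 + (4.5)·(-1) = 1395 − 4.5 = 1390.5.

1390.5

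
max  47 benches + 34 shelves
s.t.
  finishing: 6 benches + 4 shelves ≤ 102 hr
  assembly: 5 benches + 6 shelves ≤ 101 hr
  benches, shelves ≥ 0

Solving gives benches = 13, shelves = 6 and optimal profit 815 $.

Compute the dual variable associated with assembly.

Both finishing and assembly are binding at x*.
Dual feasibility on the basic columns requires 6·y_finishing + 5·y_assembly = 47, 4·y_finishing + 6·y_assembly = 34.
This yields shadow prices y_finishing = 7, y_assembly = 1.
Shadow price of assembly = 1.

1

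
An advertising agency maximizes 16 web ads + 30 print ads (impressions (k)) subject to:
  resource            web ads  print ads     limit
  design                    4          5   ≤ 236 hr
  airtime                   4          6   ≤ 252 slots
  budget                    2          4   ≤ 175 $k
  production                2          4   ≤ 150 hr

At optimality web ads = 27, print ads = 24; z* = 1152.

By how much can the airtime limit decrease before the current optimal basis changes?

Binding constraints: airtime, production. The basis is B = [[4,6],[2,4]] with det 4.
Per unit decrease in airtime, x* moves by d = (-1, 0.5).
The basis stays optimal until web ads reaches 0; allowable decrease = 27 slots.

27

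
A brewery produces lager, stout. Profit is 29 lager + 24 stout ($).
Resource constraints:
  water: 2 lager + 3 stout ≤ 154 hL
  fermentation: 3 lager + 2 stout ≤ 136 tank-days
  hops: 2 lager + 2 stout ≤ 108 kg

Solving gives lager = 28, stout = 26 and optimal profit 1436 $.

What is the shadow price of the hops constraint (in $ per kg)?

At the optimum: water uses 134 of 154 (slack = 20); fermentation uses 136 of 136 (binding); hops uses 108 of 108 (binding).
Slack constraints have shadow price 0 (complementary slackness).
Dual feasibility on the basic columns requires 3·y_fermentation + 2·y_hops = 29, 2·y_fermentation + 2·y_hops = 24.
Solving: y_fermentation = 5, y_hops = 7.
Shadow price of hops = 7.

7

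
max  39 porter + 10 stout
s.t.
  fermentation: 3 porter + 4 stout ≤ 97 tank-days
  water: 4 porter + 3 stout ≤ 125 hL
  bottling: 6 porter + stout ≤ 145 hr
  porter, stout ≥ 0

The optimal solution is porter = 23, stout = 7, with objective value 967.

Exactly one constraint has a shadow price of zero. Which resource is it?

fermentation: 97/97 (binding)
water: 113/125 (slack 12)
bottling: 145/145 (binding)
By complementary slackness, a constraint with positive slack has shadow price 0 → water.

water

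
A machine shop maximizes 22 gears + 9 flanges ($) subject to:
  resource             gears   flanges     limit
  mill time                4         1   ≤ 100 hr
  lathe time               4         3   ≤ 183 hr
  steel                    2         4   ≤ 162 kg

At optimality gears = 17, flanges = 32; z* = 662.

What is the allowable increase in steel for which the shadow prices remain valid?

33.25

Binding constraints: mill time, steel. The basis is B = [[4,1],[2,4]] with det 14.
Per unit increase in steel, x* moves by d = (-0.0714, 0.2857).
The basis stays optimal until lathe time becomes binding; allowable increase = 33.25 kg.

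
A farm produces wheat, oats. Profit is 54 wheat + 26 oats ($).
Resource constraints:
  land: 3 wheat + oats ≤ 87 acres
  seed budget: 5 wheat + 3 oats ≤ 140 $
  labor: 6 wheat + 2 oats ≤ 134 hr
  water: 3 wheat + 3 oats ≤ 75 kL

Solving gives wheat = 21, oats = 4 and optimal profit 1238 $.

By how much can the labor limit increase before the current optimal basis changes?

16

Binding constraints: labor, water. The basis is B = [[6,2],[3,3]] with det 12.
Per unit increase in labor, x* moves by d = (0.25, -0.25).
The basis stays optimal until oats reaches 0; allowable increase = 16 hr.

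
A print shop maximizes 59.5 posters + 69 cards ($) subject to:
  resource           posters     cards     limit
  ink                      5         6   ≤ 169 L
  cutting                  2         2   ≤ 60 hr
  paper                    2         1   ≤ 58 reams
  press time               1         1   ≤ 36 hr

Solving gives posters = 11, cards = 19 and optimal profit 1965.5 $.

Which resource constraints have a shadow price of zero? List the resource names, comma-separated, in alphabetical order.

ink: 169/169 (binding)
cutting: 60/60 (binding)
paper: 41/58 (slack 17)
press time: 30/36 (slack 6)
By complementary slackness, a constraint with positive slack has shadow price 0 → paper, press time.

paper, press time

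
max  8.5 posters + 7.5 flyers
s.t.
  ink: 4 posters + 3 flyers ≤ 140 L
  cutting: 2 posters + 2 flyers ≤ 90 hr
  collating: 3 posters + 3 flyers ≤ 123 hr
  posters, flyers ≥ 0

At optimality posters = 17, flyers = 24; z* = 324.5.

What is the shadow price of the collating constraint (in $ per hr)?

Check each constraint at x*: ink 140/140 (tight); cutting 82/90 (slack 8); collating 123/123 (tight).
Since cutting is not tight, its dual is 0.
The binding rows give the dual system: 4·y_ink + 3·y_collating = 8.5 and 3·y_ink + 3·y_collating = 7.5.
→ y_ink = 1 and y_collating = 1.5.
Shadow price of collating = 1.5.

1.5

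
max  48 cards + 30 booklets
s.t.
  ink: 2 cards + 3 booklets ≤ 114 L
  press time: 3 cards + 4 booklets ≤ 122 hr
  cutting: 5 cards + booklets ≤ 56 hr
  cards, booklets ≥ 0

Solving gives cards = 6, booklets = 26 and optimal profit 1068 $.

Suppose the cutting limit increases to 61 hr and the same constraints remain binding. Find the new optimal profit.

1098

At the optimum: ink uses 90 of 114 (slack = 24); press time uses 122 of 122 (binding); cutting uses 56 of 56 (binding).
By complementary slackness, y = 0 for the non-binding constraint.
From A_Bᵀ y = c: 3·y_press time + 5·y_cutting = 48; 4·y_press time + 1·y_cutting = 30.
This yields shadow prices y_press time = 6, y_cutting = 6.
Δz = y_cutting·Δb = 6 × (5) = 30, so new z* = 1068 + 30 = 1098.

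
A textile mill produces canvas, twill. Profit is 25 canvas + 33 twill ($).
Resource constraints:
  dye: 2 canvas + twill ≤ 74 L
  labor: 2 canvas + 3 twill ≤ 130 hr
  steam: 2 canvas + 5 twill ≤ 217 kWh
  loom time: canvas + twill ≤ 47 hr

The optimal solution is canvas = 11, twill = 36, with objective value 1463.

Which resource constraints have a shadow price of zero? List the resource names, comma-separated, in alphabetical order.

dye, steam

dye: 58/74 (slack 16)
labor: 130/130 (binding)
steam: 202/217 (slack 15)
loom time: 47/47 (binding)
By complementary slackness, a constraint with positive slack has shadow price 0 → dye, steam.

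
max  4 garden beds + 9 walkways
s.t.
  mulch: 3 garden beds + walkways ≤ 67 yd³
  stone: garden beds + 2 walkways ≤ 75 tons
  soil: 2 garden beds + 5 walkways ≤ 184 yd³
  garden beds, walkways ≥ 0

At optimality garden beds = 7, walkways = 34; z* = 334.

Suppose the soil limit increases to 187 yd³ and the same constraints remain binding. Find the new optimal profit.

337

At the optimum: mulch uses 55 of 67 (slack = 12); stone uses 75 of 75 (binding); soil uses 184 of 184 (binding).
By complementary slackness, y = 0 for the non-binding constraint.
Dual feasibility on the basic columns requires 1·y_stone + 2·y_soil = 4, 2·y_stone + 5·y_soil = 9.
Solving: y_stone = 2, y_soil = 1.
Δz = y_soil·Δb = 1 × (3) = 3, so new z* = 334 + 3 = 337.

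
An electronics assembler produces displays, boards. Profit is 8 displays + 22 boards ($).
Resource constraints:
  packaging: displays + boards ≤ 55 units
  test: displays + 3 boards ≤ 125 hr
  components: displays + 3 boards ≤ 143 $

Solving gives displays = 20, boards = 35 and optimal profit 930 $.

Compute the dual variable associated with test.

7

Check each constraint at x*: packaging 55/55 (tight); test 125/125 (tight); components 125/143 (slack 18).
By complementary slackness, y = 0 for the non-binding constraint.
From A_Bᵀ y = c: 1·y_packaging + 1·y_test = 8; 1·y_packaging + 3·y_test = 22.
→ y_packaging = 1 and y_test = 7.
Shadow price of test = 7.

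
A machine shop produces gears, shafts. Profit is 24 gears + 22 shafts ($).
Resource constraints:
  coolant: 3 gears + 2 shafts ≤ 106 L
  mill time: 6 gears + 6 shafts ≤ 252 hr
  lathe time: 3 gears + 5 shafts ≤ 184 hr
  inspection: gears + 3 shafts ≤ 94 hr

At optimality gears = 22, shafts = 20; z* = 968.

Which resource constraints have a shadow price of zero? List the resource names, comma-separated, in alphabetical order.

inspection, lathe time

coolant: 106/106 (binding)
mill time: 252/252 (binding)
lathe time: 166/184 (slack 18)
inspection: 82/94 (slack 12)
By complementary slackness, a constraint with positive slack has shadow price 0 → inspection, lathe time.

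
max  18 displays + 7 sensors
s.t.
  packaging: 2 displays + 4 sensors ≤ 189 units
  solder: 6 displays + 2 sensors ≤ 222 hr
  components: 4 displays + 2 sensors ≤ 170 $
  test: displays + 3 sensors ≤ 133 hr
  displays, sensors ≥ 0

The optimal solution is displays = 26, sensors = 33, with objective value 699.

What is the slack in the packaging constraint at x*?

5

packaging used = 2·26 + 4·33 = 184; slack = 189 − 184 = 5.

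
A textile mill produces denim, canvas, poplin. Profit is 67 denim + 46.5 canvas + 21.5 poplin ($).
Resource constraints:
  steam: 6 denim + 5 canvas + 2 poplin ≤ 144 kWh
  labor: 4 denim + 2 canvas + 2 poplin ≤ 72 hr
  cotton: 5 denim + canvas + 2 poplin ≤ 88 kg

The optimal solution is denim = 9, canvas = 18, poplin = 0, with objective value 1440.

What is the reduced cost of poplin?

Binding: steam and labor. Non-binding: cotton (25 unused).
Since cotton is not tight, its dual is 0.
Dual feasibility on the basic columns requires 6·y_steam + 4·y_labor = 67, 5·y_steam + 2·y_labor = 46.5.
→ y_steam = 6.5 and y_labor = 7.
Reduced cost of poplin: c₃ − yᵀa₃ = 21.5 − (6.5·2 + 7·2) = 21.5 − 27 = -5.5.

-5.5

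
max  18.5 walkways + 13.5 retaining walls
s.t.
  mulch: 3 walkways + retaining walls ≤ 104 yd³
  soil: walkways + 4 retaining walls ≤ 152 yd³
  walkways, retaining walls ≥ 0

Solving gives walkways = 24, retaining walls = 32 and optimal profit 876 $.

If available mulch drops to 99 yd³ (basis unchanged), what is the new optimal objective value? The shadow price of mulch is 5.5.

848.5

Δb = -5, so new z* = 876 + (5.5)·(-5) = 876 − 27.5 = 848.5.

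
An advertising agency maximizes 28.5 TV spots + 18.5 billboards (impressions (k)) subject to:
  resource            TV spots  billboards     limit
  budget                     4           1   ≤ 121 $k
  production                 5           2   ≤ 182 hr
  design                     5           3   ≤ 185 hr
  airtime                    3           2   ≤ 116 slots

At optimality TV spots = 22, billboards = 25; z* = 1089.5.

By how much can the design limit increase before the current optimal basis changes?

1.6

Binding constraints: design, airtime. The basis is B = [[5,3],[3,2]] with det 1.
Per unit increase in design, x* moves by d = (2, -3).
The basis stays optimal until budget becomes binding; allowable increase = 1.6 hr.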